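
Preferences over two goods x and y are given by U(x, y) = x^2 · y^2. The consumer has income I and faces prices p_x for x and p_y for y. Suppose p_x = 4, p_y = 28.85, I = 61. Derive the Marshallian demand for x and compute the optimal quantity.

x* = 7.625

At p_x=4, p_y=28.85, I=61: x* = 0.5·61/4 = 7.625.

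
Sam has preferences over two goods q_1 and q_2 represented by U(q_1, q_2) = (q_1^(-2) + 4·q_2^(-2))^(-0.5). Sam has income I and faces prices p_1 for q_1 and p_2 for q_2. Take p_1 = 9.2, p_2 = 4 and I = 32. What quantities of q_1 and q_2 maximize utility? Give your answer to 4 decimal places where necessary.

MU_q_1 ∝ q_1^(-3), MU_q_2 ∝ 4·q_2^(-3), so MRS = (1/4)·(q_2/q_1)^(3) = p_1/p_2.
Hence q_2/q_1 = (4·p_1/p_2)^(1/(3)), i.e. raised to the 1/3 power.
Substitute q_2 = (q_2/q_1)·q_1 into the budget: q_1* = I/(p_1 + p_2·(q_2/q_1)).
Numerically q_2/q_1 = 2.095379, so q_1* = 32/(9.2 + 4·2.095379) = 1.8201 and q_2* = 2.095379·1.8201 = 3.8138.

q_1* = 1.8201, q_2* = 3.8138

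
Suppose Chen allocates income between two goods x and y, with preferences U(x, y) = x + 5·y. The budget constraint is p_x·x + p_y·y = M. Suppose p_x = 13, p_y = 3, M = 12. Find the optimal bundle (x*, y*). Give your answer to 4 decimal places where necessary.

x* = 0, y* = 4

Perfect substitutes: compare marginal utility per dollar. 1/p_x vs 5/p_y → 0.0769 vs 1.6667.
y gives more utility per dollar, so spend all income on y: y* = M/p_y, x* = 0.
Numerically: x* = 0, y* = 4.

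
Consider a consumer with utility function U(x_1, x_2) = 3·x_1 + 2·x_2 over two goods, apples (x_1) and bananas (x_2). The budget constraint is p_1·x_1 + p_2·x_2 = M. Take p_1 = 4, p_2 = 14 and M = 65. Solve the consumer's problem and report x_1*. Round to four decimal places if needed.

Perfect substitutes: compare marginal utility per dollar. 3/p_1 vs 2/p_2 → 0.75 vs 0.1429.
x_1 gives more utility per dollar, so spend all income on x_1: x_1* = M/p_1, x_2* = 0.
Numerically: x_1* = 16.25, x_2* = 0.

x_1* = 16.25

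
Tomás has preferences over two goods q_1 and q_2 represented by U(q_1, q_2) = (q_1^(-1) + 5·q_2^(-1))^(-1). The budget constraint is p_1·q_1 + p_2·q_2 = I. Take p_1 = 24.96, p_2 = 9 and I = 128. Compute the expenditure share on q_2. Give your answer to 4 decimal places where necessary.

share on q_2 = 0.5731

MRS = MU_q_1/MU_q_2 = (1/5)·(q_2/q_1)^(2). Set equal to p_1/p_2.
Hence q_2/q_1 = (5·p_1/p_2)^(1/(2)), i.e. raised to the 0.5 power.
With the ratio pinned down, the budget gives q_1* = I/(p_1 + p_2·(q_2/q_1)) and q_2* = (q_2/q_1)·q_1*.
Numerically q_2/q_1 = 3.723797, so q_1* = 128/(24.96 + 9·3.723797) = 2.189 and q_2* = 3.723797·2.189 = 8.1514.
Expenditure on q_2: 9·8.1514 = 73.3625; share = 0.5731.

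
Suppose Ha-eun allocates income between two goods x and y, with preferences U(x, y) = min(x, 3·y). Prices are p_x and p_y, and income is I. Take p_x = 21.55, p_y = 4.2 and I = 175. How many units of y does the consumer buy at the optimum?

Leontief preferences: the optimum is at the kink where x/3 = y/1, i.e. y = (1/3)·x.
Budget: p_x·x + p_y·(1/3)·x = I, so (3·p_x + p_y)·x = 3·I.
Demand: x*(p_x,p_y,I) = 3·I/(3·p_x + p_y), y* = I/(3·p_x + p_y).
Here 3·21.55 + 4.2 = 68.85, giving y* = 2.5418.

y* = 2.5418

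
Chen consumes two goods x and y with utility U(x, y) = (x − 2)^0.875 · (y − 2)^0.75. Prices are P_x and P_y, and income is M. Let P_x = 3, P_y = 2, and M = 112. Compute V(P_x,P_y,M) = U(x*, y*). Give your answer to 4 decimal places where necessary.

After buying the subsistence bundle (2, 2), a share 7/13 of the remaining income goes to x: x* = 2 + 7/13·(M − 2P_x − 2P_y)/P_x.
Discretionary income = 112 − 2·3 − 2·2 = 102; x* = 2 + 7/13·102/3 = 20.3077; y* = 2 + 6/13·102/2 = 25.5385.
Utility at the optimum: U(20.3077, 25.5385) = 136.031.

V = 136.031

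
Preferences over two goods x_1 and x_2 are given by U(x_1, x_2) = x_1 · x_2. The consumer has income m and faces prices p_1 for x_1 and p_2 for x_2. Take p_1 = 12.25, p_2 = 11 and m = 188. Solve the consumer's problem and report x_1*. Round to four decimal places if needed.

Tangency: MRS = x_2/x_1 = p_1/p_2.
Rearranging, p_2·x_2 = p_1·x_1. Substituting into the budget gives p_1·x_1·(1 + 1) = m.
Demand: x_1*(p_1,p_2,m) = 0.5·m/p_1 and x_2* = 0.5·m/p_2.
At p_1=12.25, p_2=11, m=188: x_1* = 0.5·188/12.25 = 7.6735.

x_1* = 7.6735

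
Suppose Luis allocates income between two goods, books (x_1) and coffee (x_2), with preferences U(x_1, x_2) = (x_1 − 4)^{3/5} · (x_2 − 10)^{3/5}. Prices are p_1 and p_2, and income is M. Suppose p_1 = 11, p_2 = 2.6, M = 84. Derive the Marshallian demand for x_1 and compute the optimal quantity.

x_1* = 4.6364

This is Cobb-Douglas in (x_1−4, x_2−10): tangency gives 0.6·p_2·(x_2−10) = 0.6·p_1·(x_1−4).
Substituting into the budget: x_1* = 4 + 0.5·(M − 4·p_1 − 10·p_2)/p_1, and x_2* = 10 + 0.5·(…)/p_2.
Discretionary income = 84 − 4·11 − 10·2.6 = 14; x_1* = 4 + 0.5·14/11 = 4.6364.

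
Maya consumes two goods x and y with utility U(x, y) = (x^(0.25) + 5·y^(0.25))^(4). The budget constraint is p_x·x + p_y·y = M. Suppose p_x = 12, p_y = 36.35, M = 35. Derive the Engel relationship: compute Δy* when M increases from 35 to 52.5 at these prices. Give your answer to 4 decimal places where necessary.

MU_x ∝ x^(-0.75), MU_y ∝ 5·y^(-0.75), so MRS = (1/5)·(y/x)^(0.75) = p_x/p_y.
Hence y/x = (5·p_x/p_y)^(1/(0.75)), i.e. raised to the 4/3 power.
With the ratio pinned down, the budget gives x* = M/(p_x + p_y·(y/x)) and y* = (y/x)·x*.
Numerically y/x = 1.950724, so x* = 35/(12 + 36.35·1.950724) = 0.4222 and y* = 1.950724·0.4222 = 0.8235.
At M' = 52.5: y* = 1.2352. Change: 1.2352 − 0.8235 = 0.4117.

Δy* = 0.4117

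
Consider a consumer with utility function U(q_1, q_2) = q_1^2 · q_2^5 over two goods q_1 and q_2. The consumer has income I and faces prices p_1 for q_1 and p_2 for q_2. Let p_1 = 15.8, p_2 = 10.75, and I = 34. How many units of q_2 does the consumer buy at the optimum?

q_2* = 2.2591

At p_1=15.8, p_2=10.75, I=34: q_2* = 5/7·34/10.75 = 2.2591.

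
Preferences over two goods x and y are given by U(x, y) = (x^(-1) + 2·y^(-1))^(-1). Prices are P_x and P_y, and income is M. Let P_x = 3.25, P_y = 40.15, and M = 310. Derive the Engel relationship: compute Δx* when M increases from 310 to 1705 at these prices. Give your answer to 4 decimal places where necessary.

From the CES first-order condition, (1/2)·(y/x)^(2) = P_x/P_y.
Solve for the ratio: y/x = [2·P_x/P_y]^(0.5).
Substitute y = (y/x)·x into the budget: x* = M/(P_x + P_y·(y/x)).
Numerically y/x = 0.402359, so x* = 310/(3.25 + 40.15·0.402359) = 15.9755.
At M' = 1705: x* = 87.8652. Change: 87.8652 − 15.9755 = 71.8897.

Δx* = 71.8897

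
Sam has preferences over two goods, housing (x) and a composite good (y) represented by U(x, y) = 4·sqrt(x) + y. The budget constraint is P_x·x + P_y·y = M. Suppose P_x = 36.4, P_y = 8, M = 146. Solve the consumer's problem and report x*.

x* = 0.1932

MU_x = 2/√x, MU_y = 1. Tangency: 2/√x = P_x/P_y.
Solve: √x = 2·P_y/P_x, so x*(P_x,P_y) = (2·P_y/P_x)², and y* = (M − P_x·x*)/P_y.
Plugging in: x* = (2·8/36.4)² = 0.1932.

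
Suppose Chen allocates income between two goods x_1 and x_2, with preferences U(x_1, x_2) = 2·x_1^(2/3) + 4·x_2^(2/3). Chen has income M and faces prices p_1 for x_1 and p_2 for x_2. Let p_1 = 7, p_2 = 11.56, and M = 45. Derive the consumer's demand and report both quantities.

x_1* = 1.6344, x_2* = 2.9031

MRS = MU_x_1/MU_x_2 = (1/2)·(x_2/x_1)^(1/3). Set equal to p_1/p_2.
Solve for the ratio: x_2/x_1 = [2·p_1/p_2]^(3).
With the ratio pinned down, the budget gives x_1* = M/(p_1 + p_2·(x_2/x_1)) and x_2* = (x_2/x_1)·x_1*.
Numerically x_2/x_1 = 1.776277, so x_1* = 45/(7 + 11.56·1.776277) = 1.6344 and x_2* = 1.776277·1.6344 = 2.9031.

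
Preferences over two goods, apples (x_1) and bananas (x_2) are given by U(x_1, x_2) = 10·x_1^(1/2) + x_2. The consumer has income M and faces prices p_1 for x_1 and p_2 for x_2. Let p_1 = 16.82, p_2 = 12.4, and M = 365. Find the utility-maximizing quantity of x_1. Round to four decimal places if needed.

Utility is quasi-linear in x_2; the FOC for x_1 is 5/√x_1 = p_1/p_2.
Solve: √x_1 = 5·p_2/p_1, so x_1*(p_1,p_2) = (5·p_2/p_1)², and x_2* = (M − p_1·x_1*)/p_2.
Plugging in: x_1* = (5·12.4/16.82)² = 13.5872.

x_1* = 13.5872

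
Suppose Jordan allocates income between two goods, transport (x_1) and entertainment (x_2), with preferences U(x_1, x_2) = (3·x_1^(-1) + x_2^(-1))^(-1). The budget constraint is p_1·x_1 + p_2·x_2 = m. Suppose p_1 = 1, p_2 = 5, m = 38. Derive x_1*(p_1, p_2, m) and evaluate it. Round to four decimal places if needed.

From the CES first-order condition, 3·(x_2/x_1)^(2) = p_1/p_2.
Solve for the ratio: x_2/x_1 = [(1/3)·p_1/p_2]^(0.5).
With the ratio pinned down, the budget gives x_1* = m/(p_1 + p_2·(x_2/x_1)) and x_2* = (x_2/x_1)·x_1*.
Numerically x_2/x_1 = 0.258199, so x_1* = 38/(1 + 5·0.258199) = 16.5867.

x_1* = 16.5867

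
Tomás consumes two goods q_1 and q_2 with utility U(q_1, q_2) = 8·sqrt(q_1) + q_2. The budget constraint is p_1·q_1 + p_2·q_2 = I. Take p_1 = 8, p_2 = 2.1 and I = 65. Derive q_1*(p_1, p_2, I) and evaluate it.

q_1* = 1.1025

MU_q_1 = 4/√q_1, MU_q_2 = 1. Tangency: 4/√q_1 = p_1/p_2.
Thus q_1* = (4·p_2/p_1)² — independent of I — with the rest of income spent on q_2.
Plugging in: q_1* = (4·2.1/8)² = 1.1025.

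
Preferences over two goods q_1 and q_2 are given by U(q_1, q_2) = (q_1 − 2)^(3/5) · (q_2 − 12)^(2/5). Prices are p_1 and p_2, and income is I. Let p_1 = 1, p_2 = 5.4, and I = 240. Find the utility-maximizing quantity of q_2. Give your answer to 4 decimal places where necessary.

MRS = (3/2)·(q_2−12)/(q_1−2). Tangency with p_1/p_2 gives q_2−12 = (2/3)·(p_1/p_2)·(q_1−2).
Substituting into the budget: q_1* = 2 + 0.6·(I − 2·p_1 − 12·p_2)/p_1, and q_2* = 12 + 0.4·(…)/p_2.
Discretionary income = 240 − 2·1 − 12·5.4 = 173.2; q_2* = 12 + 0.4·173.2/5.4 = 24.8296.

q_2* = 24.8296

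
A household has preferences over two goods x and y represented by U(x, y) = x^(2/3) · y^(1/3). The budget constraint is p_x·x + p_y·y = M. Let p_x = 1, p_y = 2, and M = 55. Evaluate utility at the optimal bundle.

V = 23.0986

Demand: x*(p_x,p_y,M) = 2/3·M/p_x and y* = 1/3·M/p_y.
At p_x=1, p_y=2, M=55: x* = 2/3·55/1 = 36.6667, y* = 9.1667.
Utility at the optimum: U(36.6667, 9.1667) = 23.0986.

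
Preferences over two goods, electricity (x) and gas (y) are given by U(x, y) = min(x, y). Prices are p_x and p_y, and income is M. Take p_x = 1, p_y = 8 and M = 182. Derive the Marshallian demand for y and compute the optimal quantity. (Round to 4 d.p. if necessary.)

With perfect complements, no substitution: consume in ratio x:y = 1:1.
Budget: p_x·x + p_y·x = M, so (p_x + p_y)·x = M.
Demand: x*(p_x,p_y,M) = M/(p_x + p_y), y* = M/(p_x + p_y).
Here 1 + 8 = 9, giving y* = 20.2222.

y* = 20.2222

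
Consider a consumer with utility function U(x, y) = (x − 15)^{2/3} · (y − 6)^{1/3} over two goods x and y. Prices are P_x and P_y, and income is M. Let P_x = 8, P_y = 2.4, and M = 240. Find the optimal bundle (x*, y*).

This is Cobb-Douglas in (x−15, y−6): tangency gives 2/3·P_y·(y−6) = 1/3·P_x·(x−15).
After buying the subsistence bundle (15, 6), a share 2/3 of the remaining income goes to x: x* = 15 + 2/3·(M − 15P_x − 6P_y)/P_x.
Discretionary income = 240 − 15·8 − 6·2.4 = 105.6; x* = 15 + 2/3·105.6/8 = 23.8; y* = 6 + 1/3·105.6/2.4 = 20.6667.

x* = 23.8, y* = 20.6667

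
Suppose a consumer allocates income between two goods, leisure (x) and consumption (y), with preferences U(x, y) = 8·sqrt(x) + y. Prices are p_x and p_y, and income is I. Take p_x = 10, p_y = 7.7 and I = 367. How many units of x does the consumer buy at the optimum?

MU_x = 4/√x, MU_y = 1. Tangency: 4/√x = p_x/p_y.
Thus x* = (4·p_y/p_x)² — independent of I — with the rest of income spent on y.
Plugging in: x* = (4·7.7/10)² = 9.4864.

x* = 9.4864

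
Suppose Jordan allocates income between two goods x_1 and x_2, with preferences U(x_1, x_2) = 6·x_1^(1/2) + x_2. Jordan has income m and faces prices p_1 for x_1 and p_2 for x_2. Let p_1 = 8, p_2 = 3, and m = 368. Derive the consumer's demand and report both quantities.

x_1* = 1.2656, x_2* = 119.2917

Set MRS = p_1/p_2: 3·x_1^(−1/2) = p_1/p_2.
Thus x_1* = (3·p_2/p_1)² — independent of m — with the rest of income spent on x_2.
Plugging in: x_1* = (3·3/8)² = 1.2656, x_2* = 119.2917.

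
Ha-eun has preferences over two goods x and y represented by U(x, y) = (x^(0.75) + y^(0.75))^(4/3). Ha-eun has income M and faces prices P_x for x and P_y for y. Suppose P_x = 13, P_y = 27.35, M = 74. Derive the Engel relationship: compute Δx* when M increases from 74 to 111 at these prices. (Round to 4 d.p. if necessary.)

Δx* = 2.5701

MU_x ∝ x^(-0.25), MU_y ∝ y^(-0.25), so MRS = (y/x)^(0.25) = P_x/P_y.
Solve for the ratio: y/x = [P_x/P_y]^(4).
With the ratio pinned down, the budget gives x* = M/(P_x + P_y·(y/x)) and y* = (y/x)·x*.
Numerically y/x = 0.051044, so x* = 74/(13 + 27.35·0.051044) = 5.1403.
At M' = 111: x* = 7.7104. Change: 7.7104 − 5.1403 = 2.5701.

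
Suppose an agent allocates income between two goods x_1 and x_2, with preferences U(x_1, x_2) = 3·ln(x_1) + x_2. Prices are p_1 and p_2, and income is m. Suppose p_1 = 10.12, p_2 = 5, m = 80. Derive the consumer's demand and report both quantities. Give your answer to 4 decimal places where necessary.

Set MRS = p_1/p_2: (3/x_1)/1 = p_1/p_2.
So x_1*(p_1,p_2) = 3·p_2/p_1, independent of income; and x_2* = (m − 3·p_2)/p_2.
At the given prices: x_1* = 3·5/10.12 = 1.4822, and x_2* = 13.

x_1* = 1.4822, x_2* = 13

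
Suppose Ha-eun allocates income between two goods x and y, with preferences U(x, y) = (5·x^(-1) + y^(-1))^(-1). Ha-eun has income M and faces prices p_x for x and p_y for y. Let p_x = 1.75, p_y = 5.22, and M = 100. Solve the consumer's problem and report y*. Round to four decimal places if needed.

y* = 8.3484

MRS = MU_x/MU_y = 5·(y/x)^(2). Set equal to p_x/p_y.
Hence y/x = ((1/5)·p_x/p_y)^(1/(2)), i.e. raised to the 0.5 power.
Substitute y = (y/x)·x into the budget: x* = M/(p_x + p_y·(y/x)).
Numerically y/x = 0.25894, so x* = 100/(1.75 + 5.22·0.25894) = 32.2407 and y* = 0.25894·32.2407 = 8.3484.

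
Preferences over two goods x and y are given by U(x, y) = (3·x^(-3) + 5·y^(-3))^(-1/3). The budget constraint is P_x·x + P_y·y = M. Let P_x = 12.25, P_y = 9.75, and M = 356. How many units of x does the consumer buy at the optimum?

x* = 14.8465

Substitute y = (y/x)·x into the budget: x* = M/(P_x + P_y·(y/x)).
Numerically y/x = 1.202943, so x* = 356/(12.25 + 9.75·1.202943) = 14.8465.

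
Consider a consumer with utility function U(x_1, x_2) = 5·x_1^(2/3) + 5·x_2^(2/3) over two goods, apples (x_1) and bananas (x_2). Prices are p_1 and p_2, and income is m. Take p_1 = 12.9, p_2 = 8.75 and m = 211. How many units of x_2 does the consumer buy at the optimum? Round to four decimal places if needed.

x_2* = 16.5157

MRS = MU_x_1/MU_x_2 = (x_2/x_1)^(1/3). Set equal to p_1/p_2.
Solve for the ratio: x_2/x_1 = [p_1/p_2]^(3).
Substitute x_2 = (x_2/x_1)·x_1 into the budget: x_1* = m/(p_1 + p_2·(x_2/x_1)).
Numerically x_2/x_1 = 3.204387, so x_1* = 211/(12.9 + 8.75·3.204387) = 5.1541 and x_2* = 3.204387·5.1541 = 16.5157.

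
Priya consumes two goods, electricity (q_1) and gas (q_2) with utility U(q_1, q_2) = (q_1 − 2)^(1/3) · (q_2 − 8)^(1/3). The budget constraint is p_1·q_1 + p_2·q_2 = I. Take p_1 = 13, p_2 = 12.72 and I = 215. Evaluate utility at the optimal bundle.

V = 2.2576

MRS = (q_2−8)/(q_1−2). Tangency with p_1/p_2 gives q_2−8 = (p_1/p_2)·(q_1−2).
After buying the subsistence bundle (2, 8), a share 0.5 of the remaining income goes to q_1: q_1* = 2 + 0.5·(I − 2p_1 − 8p_2)/p_1.
Discretionary income = 215 − 2·13 − 8·12.72 = 87.24; q_1* = 2 + 0.5·87.24/13 = 5.3554; q_2* = 8 + 0.5·87.24/12.72 = 11.4292.
Utility at the optimum: U(5.3554, 11.4292) = 2.2576.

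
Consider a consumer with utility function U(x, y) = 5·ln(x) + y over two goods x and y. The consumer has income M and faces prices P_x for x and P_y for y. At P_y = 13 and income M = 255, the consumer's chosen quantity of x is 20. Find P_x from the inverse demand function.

Set MRS = P_x/P_y: (5/x)/1 = P_x/P_y.
So x*(P_x,P_y) = 5·P_y/P_x, independent of income; and y* = (M − 5·P_y)/P_y.
Set x* = 20 in the demand function and solve for P_x: P_x = 3.25.

P_x = 3.25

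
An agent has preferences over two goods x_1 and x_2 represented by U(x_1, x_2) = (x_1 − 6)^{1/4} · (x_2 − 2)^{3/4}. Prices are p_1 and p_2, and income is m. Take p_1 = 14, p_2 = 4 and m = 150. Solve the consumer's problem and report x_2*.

After buying the subsistence bundle (6, 2), a share 0.25 of the remaining income goes to x_1: x_1* = 6 + 0.25·(m − 6p_1 − 2p_2)/p_1.
Discretionary income = 150 − 6·14 − 2·4 = 58; x_2* = 2 + 0.75·58/4 = 12.875.

x_2* = 12.875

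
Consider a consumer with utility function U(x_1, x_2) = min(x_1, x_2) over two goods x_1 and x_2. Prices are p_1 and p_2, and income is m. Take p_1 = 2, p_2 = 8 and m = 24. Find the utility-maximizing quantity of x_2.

x_2* = 2.4

With perfect complements, no substitution: consume in ratio x_1:x_2 = 1:1.
Budget: p_1·x_1 + p_2·x_1 = m, so (p_1 + p_2)·x_1 = m.
Demand: x_1*(p_1,p_2,m) = m/(p_1 + p_2), x_2* = m/(p_1 + p_2).
Here 2 + 8 = 10, giving x_2* = 2.4.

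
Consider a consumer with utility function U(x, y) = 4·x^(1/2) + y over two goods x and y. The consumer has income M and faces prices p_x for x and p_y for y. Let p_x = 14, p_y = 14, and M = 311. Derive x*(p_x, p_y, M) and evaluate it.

MU_x = 2/√x, MU_y = 1. Tangency: 2/√x = p_x/p_y.
Thus x* = (2·p_y/p_x)² — independent of M — with the rest of income spent on y.
Plugging in: x* = (2·14/14)² = 4.

x* = 4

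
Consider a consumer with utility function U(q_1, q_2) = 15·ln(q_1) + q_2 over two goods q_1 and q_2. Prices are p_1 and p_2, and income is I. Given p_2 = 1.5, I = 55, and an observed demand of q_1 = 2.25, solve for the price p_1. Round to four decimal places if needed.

p_1 = 10

MU_q_1 = 15/q_1, MU_q_2 = 1. Tangency: 15/q_1 = p_1/p_2.
So q_1*(p_1,p_2) = 15·p_2/p_1, independent of income; and q_2* = (I − 15·p_2)/p_2.
Set q_1* = 2.25 in the demand function and solve for p_1: p_1 = 10.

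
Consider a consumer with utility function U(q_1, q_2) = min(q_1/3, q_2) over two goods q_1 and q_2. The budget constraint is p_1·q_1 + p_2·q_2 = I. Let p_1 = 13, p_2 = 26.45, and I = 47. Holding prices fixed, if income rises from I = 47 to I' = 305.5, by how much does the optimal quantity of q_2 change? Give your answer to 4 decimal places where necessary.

Leontief preferences: the optimum is at the kink where q_1/3 = q_2/1, i.e. q_2 = (1/3)·q_1.
Budget: p_1·q_1 + p_2·(1/3)·q_1 = I, so (3·p_1 + p_2)·q_1 = 3·I.
Demand: q_1*(p_1,p_2,I) = 3·I/(3·p_1 + p_2), q_2* = I/(3·p_1 + p_2).
Here 3·13 + 26.45 = 65.45, giving q_2* = 0.7181.
At I' = 305.5: q_2* = 4.6677. Change: 4.6677 − 0.7181 = 3.9496.

Δq_2* = 3.9496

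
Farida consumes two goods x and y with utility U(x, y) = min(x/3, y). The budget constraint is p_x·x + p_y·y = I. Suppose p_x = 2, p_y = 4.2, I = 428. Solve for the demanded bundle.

x* = 125.8824, y* = 41.9608

With perfect complements, no substitution: consume in ratio x:y = 3:1.
Budget: p_x·x + p_y·(1/3)·x = I, so (3·p_x + p_y)·x = 3·I.
Demand: x*(p_x,p_y,I) = 3·I/(3·p_x + p_y), y* = I/(3·p_x + p_y).
Here 3·2 + 4.2 = 10.2, giving x* = 125.8824 and y* = 41.9608.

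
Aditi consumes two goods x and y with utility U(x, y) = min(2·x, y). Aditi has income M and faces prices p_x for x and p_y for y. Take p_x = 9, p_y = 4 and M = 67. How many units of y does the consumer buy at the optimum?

y* = 7.8824

With perfect complements, no substitution: consume in ratio x:y = 1:2.
Budget: p_x·x + p_y·2·x = M, so (p_x + 2·p_y)·x = M.
Demand: x*(p_x,p_y,M) = M/(p_x + 2·p_y), y* = 2·M/(p_x + 2·p_y).
Here 9 + 2·4 = 17, giving y* = 7.8824.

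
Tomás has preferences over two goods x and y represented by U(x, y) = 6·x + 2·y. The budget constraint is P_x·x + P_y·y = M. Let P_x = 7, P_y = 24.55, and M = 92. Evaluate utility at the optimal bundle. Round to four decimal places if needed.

Linear utility — the consumer picks whichever good has higher MU/price: 6/7 = 0.8571 vs 2/24.55 = 0.0815.
x gives more utility per dollar, so spend all income on x: x* = M/P_x, y* = 0.
Numerically: x* = 13.1429, y* = 0.
Utility at the optimum: U(13.1429, 0) = 78.8571.

V = 78.8571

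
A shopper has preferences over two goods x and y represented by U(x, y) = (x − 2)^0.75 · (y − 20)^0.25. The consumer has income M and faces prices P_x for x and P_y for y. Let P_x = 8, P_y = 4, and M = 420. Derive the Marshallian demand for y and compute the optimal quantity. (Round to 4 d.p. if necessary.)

Let x' = x−2, y' = y−20. MRS = 3·y'/x' = P_x/P_y.
Substituting into the budget: x* = 2 + 0.75·(M − 2·P_x − 20·P_y)/P_x, and y* = 20 + 0.25·(…)/P_y.
Discretionary income = 420 − 2·8 − 20·4 = 324; y* = 20 + 0.25·324/4 = 40.25.

y* = 40.25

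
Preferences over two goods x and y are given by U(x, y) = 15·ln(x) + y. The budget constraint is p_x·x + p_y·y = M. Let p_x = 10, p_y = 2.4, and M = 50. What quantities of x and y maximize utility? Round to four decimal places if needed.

MU_x = 15/x, MU_y = 1. Tangency: 15/x = p_x/p_y.
So x*(p_x,p_y) = 15·p_y/p_x, independent of income; and y* = (M − 15·p_y)/p_y.
At the given prices: x* = 15·2.4/10 = 3.6, and y* = 5.8333.

x* = 3.6, y* = 5.8333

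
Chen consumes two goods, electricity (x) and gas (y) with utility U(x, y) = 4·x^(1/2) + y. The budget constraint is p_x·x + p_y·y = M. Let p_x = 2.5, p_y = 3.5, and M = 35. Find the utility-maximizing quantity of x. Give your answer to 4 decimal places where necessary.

x* = 7.84

Solve: √x = 2·p_y/p_x, so x*(p_x,p_y) = (2·p_y/p_x)², and y* = (M − p_x·x*)/p_y.
Plugging in: x* = (2·3.5/2.5)² = 7.84.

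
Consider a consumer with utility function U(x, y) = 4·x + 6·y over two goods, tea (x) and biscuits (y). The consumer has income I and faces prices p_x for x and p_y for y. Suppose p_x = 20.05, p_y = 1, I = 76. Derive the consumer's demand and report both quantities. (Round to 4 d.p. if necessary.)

x* = 0, y* = 76

Perfect substitutes: compare marginal utility per dollar. 4/p_x vs 6/p_y → 0.1995 vs 6.
y gives more utility per dollar, so spend all income on y: y* = I/p_y, x* = 0.
Numerically: x* = 0, y* = 76.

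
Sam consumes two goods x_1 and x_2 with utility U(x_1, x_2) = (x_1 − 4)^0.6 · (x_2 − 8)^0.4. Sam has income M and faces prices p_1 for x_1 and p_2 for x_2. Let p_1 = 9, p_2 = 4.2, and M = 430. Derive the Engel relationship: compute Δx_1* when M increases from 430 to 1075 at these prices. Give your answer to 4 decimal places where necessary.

MRS = (3/2)·(x_2−8)/(x_1−4). Tangency with p_1/p_2 gives x_2−8 = (2/3)·(p_1/p_2)·(x_1−4).
After buying the subsistence bundle (4, 8), a share 0.6 of the remaining income goes to x_1: x_1* = 4 + 0.6·(M − 4p_1 − 8p_2)/p_1.
Discretionary income = 430 − 4·9 − 8·4.2 = 360.4; x_1* = 4 + 0.6·360.4/9 = 28.0267.
At M' = 1075: x_1* = 71.0267. Change: 71.0267 − 28.0267 = 43.

Δx_1* = 43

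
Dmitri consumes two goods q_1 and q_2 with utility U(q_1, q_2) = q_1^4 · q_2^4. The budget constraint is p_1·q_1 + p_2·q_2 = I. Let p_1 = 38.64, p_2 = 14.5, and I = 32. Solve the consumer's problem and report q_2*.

MU_q_1/MU_q_2 = (4·q_2)/(4·q_1); tangency sets this equal to p_1/p_2.
Rearranging, p_2·q_2 = p_1·q_1. Substituting into the budget gives p_1·q_1·(1 + 1) = I.
Demand: q_1*(p_1,p_2,I) = 0.5·I/p_1 and q_2* = 0.5·I/p_2.
At p_1=38.64, p_2=14.5, I=32: q_2* = 0.5·32/14.5 = 1.1034.

q_2* = 1.1034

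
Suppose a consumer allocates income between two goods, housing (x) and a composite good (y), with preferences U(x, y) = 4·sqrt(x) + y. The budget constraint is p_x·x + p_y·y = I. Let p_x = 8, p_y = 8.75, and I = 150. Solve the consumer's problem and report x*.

x* = 4.7852

Set MRS = p_x/p_y: 2·x^(−1/2) = p_x/p_y.
Solve: √x = 2·p_y/p_x, so x*(p_x,p_y) = (2·p_y/p_x)², and y* = (I − p_x·x*)/p_y.
Plugging in: x* = (2·8.75/8)² = 4.7852.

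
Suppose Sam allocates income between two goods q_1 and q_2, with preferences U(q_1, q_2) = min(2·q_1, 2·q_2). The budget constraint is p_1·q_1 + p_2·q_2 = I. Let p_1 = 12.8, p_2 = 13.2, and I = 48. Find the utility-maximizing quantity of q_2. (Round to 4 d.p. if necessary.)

q_2* = 1.8462

Demand: q_1*(p_1,p_2,I) = 2·I/(2·p_1 + 2·p_2), q_2* = 2·I/(2·p_1 + 2·p_2).
Here 2·12.8 + 2·13.2 = 52, giving q_2* = 1.8462.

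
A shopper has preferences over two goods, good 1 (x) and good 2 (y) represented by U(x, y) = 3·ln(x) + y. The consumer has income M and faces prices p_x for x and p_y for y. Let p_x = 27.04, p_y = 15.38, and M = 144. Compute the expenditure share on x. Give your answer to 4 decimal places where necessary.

share on x = 0.3204

MU_x = 3/x, MU_y = 1. Tangency: 3/x = p_x/p_y.
So x*(p_x,p_y) = 3·p_y/p_x, independent of income; and y* = (M − 3·p_y)/p_y.
At the given prices: x* = 3·15.38/27.04 = 1.7064, and y* = 6.3628.
Expenditure on x: 27.04·1.7064 = 46.14; share = 0.3204.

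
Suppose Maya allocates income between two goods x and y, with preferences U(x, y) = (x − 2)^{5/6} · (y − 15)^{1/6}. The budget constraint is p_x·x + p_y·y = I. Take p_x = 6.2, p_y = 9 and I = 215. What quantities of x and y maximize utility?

x* = 11.086, y* = 16.2519

Let x' = x−2, y' = y−15. MRS = 5·y'/x' = p_x/p_y.
After buying the subsistence bundle (2, 15), a share 5/6 of the remaining income goes to x: x* = 2 + 5/6·(I − 2p_x − 15p_y)/p_x.
Discretionary income = 215 − 2·6.2 − 15·9 = 67.6; x* = 2 + 5/6·67.6/6.2 = 11.086; y* = 15 + 1/6·67.6/9 = 16.2519.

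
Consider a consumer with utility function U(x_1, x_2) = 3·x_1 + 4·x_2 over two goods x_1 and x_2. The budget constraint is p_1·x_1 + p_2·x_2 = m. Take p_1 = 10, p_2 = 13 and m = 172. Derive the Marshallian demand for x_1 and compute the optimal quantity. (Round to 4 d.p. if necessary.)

x_1* = 0

x_2 gives more utility per dollar, so spend all income on x_2: x_2* = m/p_2, x_1* = 0.
Numerically: x_1* = 0, x_2* = 13.2308.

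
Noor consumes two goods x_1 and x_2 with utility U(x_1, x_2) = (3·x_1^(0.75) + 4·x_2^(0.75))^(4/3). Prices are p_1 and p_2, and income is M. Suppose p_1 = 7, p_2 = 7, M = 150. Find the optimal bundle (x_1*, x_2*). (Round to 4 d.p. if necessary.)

MU_x_1 ∝ 3·x_1^(-0.25), MU_x_2 ∝ 4·x_2^(-0.25), so MRS = (3/4)·(x_2/x_1)^(0.25) = p_1/p_2.
Solve for the ratio: x_2/x_1 = [(4/3)·p_1/p_2]^(4).
Substitute x_2 = (x_2/x_1)·x_1 into the budget: x_1* = M/(p_1 + p_2·(x_2/x_1)).
Numerically x_2/x_1 = 3.160494, so x_1* = 150/(7 + 7·3.160494) = 5.1505 and x_2* = 3.160494·5.1505 = 16.2781.

x_1* = 5.1505, x_2* = 16.2781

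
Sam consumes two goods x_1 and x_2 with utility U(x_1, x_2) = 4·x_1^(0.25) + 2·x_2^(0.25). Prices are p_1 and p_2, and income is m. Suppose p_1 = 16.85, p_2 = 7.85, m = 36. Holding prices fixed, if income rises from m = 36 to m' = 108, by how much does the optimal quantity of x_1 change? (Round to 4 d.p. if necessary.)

Δx_1* = 2.8262

MRS = MU_x_1/MU_x_2 = 2·(x_2/x_1)^(0.75). Set equal to p_1/p_2.
Hence x_2/x_1 = ((1/2)·p_1/p_2)^(1/(0.75)), i.e. raised to the 4/3 power.
With the ratio pinned down, the budget gives x_1* = m/(p_1 + p_2·(x_2/x_1)) and x_2* = (x_2/x_1)·x_1*.
Numerically x_2/x_1 = 1.098838, so x_1* = 36/(16.85 + 7.85·1.098838) = 1.4131.
At m' = 108: x_1* = 4.2393. Change: 4.2393 − 1.4131 = 2.8262.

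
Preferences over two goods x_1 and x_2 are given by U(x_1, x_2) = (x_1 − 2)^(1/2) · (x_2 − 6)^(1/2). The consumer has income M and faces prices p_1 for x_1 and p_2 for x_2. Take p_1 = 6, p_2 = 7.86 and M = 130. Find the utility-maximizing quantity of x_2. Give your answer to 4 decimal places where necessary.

x_2* = 10.5064

Let x_1' = x_1−2, x_2' = x_2−6. MRS = x_2'/x_1' = p_1/p_2.
Substituting into the budget: x_1* = 2 + 0.5·(M − 2·p_1 − 6·p_2)/p_1, and x_2* = 6 + 0.5·(…)/p_2.
Discretionary income = 130 − 2·6 − 6·7.86 = 70.84; x_2* = 6 + 0.5·70.84/7.86 = 10.5064.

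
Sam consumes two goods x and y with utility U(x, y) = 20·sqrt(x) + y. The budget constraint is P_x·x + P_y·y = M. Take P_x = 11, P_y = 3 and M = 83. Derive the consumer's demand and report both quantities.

Set MRS = P_x/P_y: 10·x^(−1/2) = P_x/P_y.
Solve: √x = 10·P_y/P_x, so x*(P_x,P_y) = (10·P_y/P_x)², and y* = (M − P_x·x*)/P_y.
Plugging in: x* = (10·3/11)² = 7.438, y* = 0.3939.

x* = 7.438, y* = 0.3939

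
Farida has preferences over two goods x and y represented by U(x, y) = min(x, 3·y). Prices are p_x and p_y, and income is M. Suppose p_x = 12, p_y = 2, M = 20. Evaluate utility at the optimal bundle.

Leontief preferences: the optimum is at the kink where x/3 = y/1, i.e. y = (1/3)·x.
Budget: p_x·x + p_y·(1/3)·x = M, so (3·p_x + p_y)·x = 3·M.
Demand: x*(p_x,p_y,M) = 3·M/(3·p_x + p_y), y* = M/(3·p_x + p_y).
Here 3·12 + 2 = 38, giving x* = 1.5789 and y* = 0.5263.
Utility at the optimum: U(1.5789, 0.5263) = 1.5789.

V = 1.5789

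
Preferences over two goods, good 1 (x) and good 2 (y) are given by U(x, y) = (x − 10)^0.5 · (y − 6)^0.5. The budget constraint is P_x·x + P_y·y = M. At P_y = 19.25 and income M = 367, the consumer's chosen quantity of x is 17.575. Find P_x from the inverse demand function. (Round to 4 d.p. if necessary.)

Let x' = x−10, y' = y−6. MRS = y'/x' = P_x/P_y.
Substituting into the budget: x* = 10 + 0.5·(M − 10·P_x − 6·P_y)/P_x, and y* = 6 + 0.5·(…)/P_y.
Set x* = 17.575 in the demand function and solve for P_x: P_x = 10.

P_x = 10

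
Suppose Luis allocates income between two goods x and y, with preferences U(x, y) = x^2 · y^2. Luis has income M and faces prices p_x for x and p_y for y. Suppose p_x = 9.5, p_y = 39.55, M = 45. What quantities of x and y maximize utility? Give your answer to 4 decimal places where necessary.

The MRS is y/x. Set MRS = p_x/p_y.
So 2·p_y·y = 2·p_x·x; combined with the budget, a share 0.5 of income goes to x.
Demand: x*(p_x,p_y,M) = 0.5·M/p_x and y* = 0.5·M/p_y.
At p_x=9.5, p_y=39.55, M=45: x* = 0.5·45/9.5 = 2.3684, y* = 0.5689.

x* = 2.3684, y* = 0.5689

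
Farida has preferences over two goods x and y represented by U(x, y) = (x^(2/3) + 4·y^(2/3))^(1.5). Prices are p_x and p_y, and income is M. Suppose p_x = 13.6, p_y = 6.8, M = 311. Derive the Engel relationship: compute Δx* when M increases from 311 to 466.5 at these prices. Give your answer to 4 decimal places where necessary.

From the CES first-order condition, (1/4)·(y/x)^(1/3) = p_x/p_y.
Hence y/x = (4·p_x/p_y)^(1/(1/3)), i.e. raised to the 3 power.
Substitute y = (y/x)·x into the budget: x* = M/(p_x + p_y·(y/x)).
Numerically y/x = 512, so x* = 311/(13.6 + 6.8·512) = 0.089.
At M' = 466.5: x* = 0.1335. Change: 0.1335 − 0.089 = 0.0445.

Δx* = 0.0445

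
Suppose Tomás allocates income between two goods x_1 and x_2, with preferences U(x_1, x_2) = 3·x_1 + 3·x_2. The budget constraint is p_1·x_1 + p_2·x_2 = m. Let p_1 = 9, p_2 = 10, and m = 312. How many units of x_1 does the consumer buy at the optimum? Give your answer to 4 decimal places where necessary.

x_1* = 34.6667

Perfect substitutes: compare marginal utility per dollar. 3/p_1 vs 3/p_2 → 0.3333 vs 0.3.
x_1 gives more utility per dollar, so spend all income on x_1: x_1* = m/p_1, x_2* = 0.
Numerically: x_1* = 34.6667, x_2* = 0.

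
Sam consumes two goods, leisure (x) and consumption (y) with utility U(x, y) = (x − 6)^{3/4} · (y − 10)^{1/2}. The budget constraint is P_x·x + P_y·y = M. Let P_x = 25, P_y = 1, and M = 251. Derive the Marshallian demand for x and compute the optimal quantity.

x* = 8.184

Let x' = x−6, y' = y−10. MRS = (3/2)·y'/x' = P_x/P_y.
After buying the subsistence bundle (6, 10), a share 0.6 of the remaining income goes to x: x* = 6 + 0.6·(M − 6P_x − 10P_y)/P_x.
Discretionary income = 251 − 6·25 − 10·1 = 91; x* = 6 + 0.6·91/25 = 8.184.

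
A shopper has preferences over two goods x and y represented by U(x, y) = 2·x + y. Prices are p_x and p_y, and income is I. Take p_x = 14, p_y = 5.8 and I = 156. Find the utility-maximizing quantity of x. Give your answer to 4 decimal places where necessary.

x* = 0

Linear utility — the consumer picks whichever good has higher MU/price: 2/14 = 0.1429 vs 1/5.8 = 0.1724.
y gives more utility per dollar, so spend all income on y: y* = I/p_y, x* = 0.
Numerically: x* = 0, y* = 26.8966.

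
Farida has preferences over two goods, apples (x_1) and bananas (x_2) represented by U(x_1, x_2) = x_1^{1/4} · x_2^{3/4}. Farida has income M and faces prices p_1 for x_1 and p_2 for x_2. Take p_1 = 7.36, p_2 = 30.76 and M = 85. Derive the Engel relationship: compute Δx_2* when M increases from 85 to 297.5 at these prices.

Δx_2* = 5.1812

The MRS is (1/3)·x_2/x_1. Set MRS = p_1/p_2.
So 0.25·p_2·x_2 = 0.75·p_1·x_1; combined with the budget, a share 0.25 of income goes to x_1.
Demand: x_1*(p_1,p_2,M) = 0.25·M/p_1 and x_2* = 0.75·M/p_2.
At p_1=7.36, p_2=30.76, M=85: x_2* = 0.75·85/30.76 = 2.0725.
At M' = 297.5: x_2* = 7.2537. Change: 7.2537 − 2.0725 = 5.1812.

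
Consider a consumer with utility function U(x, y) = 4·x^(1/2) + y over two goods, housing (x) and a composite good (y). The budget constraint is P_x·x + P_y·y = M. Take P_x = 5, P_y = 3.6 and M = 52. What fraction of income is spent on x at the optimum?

Thus x* = (2·P_y/P_x)² — independent of M — with the rest of income spent on y.
Plugging in: x* = (2·3.6/5)² = 2.0736, y* = 11.5644.
Expenditure on x: 5·2.0736 = 10.368; share = 0.1994.

share on x = 0.1994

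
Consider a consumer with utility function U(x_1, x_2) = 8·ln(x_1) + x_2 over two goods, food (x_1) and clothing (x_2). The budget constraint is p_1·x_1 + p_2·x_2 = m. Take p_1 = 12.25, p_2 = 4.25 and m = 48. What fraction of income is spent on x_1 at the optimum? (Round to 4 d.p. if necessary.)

Set MRS = p_1/p_2: (8/x_1)/1 = p_1/p_2.
So x_1*(p_1,p_2) = 8·p_2/p_1, independent of income; and x_2* = (m − 8·p_2)/p_2.
At the given prices: x_1* = 8·4.25/12.25 = 2.7755, and x_2* = 3.2941.
Expenditure on x_1: 12.25·2.7755 = 34; share = 0.7083.

share on x_1 = 0.7083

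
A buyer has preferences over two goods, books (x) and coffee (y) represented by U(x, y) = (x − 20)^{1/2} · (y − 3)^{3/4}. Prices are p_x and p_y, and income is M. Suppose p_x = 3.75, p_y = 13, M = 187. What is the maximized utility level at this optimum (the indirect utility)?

This is Cobb-Douglas in (x−20, y−3): tangency gives 0.5·p_y·(y−3) = 0.75·p_x·(x−20).
Substituting into the budget: x* = 20 + 0.4·(M − 20·p_x − 3·p_y)/p_x, and y* = 3 + 0.6·(…)/p_y.
Discretionary income = 187 − 20·3.75 − 3·13 = 73; x* = 20 + 0.4·73/3.75 = 27.7867; y* = 3 + 0.6·73/13 = 6.3692.
Utility at the optimum: U(27.7867, 6.3692) = 6.9394.

V = 6.9394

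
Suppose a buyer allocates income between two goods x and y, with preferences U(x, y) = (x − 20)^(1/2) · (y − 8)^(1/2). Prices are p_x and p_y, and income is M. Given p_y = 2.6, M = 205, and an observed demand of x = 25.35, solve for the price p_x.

This is Cobb-Douglas in (x−20, y−8): tangency gives 0.5·p_y·(y−8) = 0.5·p_x·(x−20).
After buying the subsistence bundle (20, 8), a share 0.5 of the remaining income goes to x: x* = 20 + 0.5·(M − 20p_x − 8p_y)/p_x.
Set x* = 25.35 in the demand function and solve for p_x: p_x = 6.

p_x = 6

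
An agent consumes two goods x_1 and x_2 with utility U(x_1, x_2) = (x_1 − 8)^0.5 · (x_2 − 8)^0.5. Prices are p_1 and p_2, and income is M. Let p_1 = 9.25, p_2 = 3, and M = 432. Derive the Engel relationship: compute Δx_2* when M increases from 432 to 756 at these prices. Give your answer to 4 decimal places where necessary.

Let x_1' = x_1−8, x_2' = x_2−8. MRS = x_2'/x_1' = p_1/p_2.
Substituting into the budget: x_1* = 8 + 0.5·(M − 8·p_1 − 8·p_2)/p_1, and x_2* = 8 + 0.5·(…)/p_2.
Discretionary income = 432 − 8·9.25 − 8·3 = 334; x_2* = 8 + 0.5·334/3 = 63.6667.
At M' = 756: x_2* = 117.6667. Change: 117.6667 − 63.6667 = 54.

Δx_2* = 54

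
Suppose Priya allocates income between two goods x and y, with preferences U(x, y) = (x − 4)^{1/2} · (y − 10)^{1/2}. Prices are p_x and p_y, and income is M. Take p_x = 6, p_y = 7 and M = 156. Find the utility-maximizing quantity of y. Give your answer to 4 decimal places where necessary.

This is Cobb-Douglas in (x−4, y−10): tangency gives 0.5·p_y·(y−10) = 0.5·p_x·(x−4).
Substituting into the budget: x* = 4 + 0.5·(M − 4·p_x − 10·p_y)/p_x, and y* = 10 + 0.5·(…)/p_y.
Discretionary income = 156 − 4·6 − 10·7 = 62; y* = 10 + 0.5·62/7 = 14.4286.

y* = 14.4286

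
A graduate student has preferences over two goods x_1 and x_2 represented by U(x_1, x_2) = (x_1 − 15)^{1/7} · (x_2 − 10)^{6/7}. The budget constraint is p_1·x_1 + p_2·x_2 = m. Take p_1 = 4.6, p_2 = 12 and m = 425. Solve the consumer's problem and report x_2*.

MRS = (1/6)·(x_2−10)/(x_1−15). Tangency with p_1/p_2 gives x_2−10 = 6·(p_1/p_2)·(x_1−15).
After buying the subsistence bundle (15, 10), a share 1/7 of the remaining income goes to x_1: x_1* = 15 + 1/7·(m − 15p_1 − 10p_2)/p_1.
Discretionary income = 425 − 15·4.6 − 10·12 = 236; x_2* = 10 + 6/7·236/12 = 26.8571.

x_2* = 26.8571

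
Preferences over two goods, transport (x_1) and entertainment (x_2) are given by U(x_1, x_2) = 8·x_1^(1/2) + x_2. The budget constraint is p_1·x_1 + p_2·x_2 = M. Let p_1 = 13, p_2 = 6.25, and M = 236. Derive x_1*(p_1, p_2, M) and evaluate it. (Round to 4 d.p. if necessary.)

x_1* = 3.6982

MU_x_1 = 4/√x_1, MU_x_2 = 1. Tangency: 4/√x_1 = p_1/p_2.
Thus x_1* = (4·p_2/p_1)² — independent of M — with the rest of income spent on x_2.
Plugging in: x_1* = (4·6.25/13)² = 3.6982.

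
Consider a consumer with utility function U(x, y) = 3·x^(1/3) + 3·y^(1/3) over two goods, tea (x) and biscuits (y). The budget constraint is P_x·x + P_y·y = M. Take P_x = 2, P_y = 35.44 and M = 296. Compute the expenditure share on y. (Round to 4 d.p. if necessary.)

MRS = MU_x/MU_y = (y/x)^(2/3). Set equal to P_x/P_y.
Solve for the ratio: y/x = [P_x/P_y]^(1.5).
With the ratio pinned down, the budget gives x* = M/(P_x + P_y·(y/x)) and y* = (y/x)·x*.
Numerically y/x = 0.013406, so x* = 296/(2 + 35.44·0.013406) = 119.5904 and y* = 0.013406·119.5904 = 1.6032.
Expenditure on y: 35.44·1.6032 = 56.8191; share = 0.192.

share on y = 0.192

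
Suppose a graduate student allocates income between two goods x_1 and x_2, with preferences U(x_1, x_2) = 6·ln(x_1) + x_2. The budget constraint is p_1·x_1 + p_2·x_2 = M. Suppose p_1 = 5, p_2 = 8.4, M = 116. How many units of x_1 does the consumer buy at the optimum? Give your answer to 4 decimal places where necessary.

At the given prices: x_1* = 6·8.4/5 = 10.08.

x_1* = 10.08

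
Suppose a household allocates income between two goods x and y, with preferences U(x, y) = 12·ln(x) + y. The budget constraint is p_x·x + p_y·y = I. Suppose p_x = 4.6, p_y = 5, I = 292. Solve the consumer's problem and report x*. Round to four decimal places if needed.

MU_x = 12/x, MU_y = 1. Tangency: 12/x = p_x/p_y.
So x*(p_x,p_y) = 12·p_y/p_x, independent of income; and y* = (I − 12·p_y)/p_y.
At the given prices: x* = 12·5/4.6 = 13.0435.

x* = 13.0435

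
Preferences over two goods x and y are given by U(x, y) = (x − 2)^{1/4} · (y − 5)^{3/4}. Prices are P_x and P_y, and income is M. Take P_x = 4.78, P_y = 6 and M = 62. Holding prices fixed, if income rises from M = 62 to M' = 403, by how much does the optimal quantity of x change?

Δx* = 17.8347

Let x' = x−2, y' = y−5. MRS = (1/3)·y'/x' = P_x/P_y.
After buying the subsistence bundle (2, 5), a share 0.25 of the remaining income goes to x: x* = 2 + 0.25·(M − 2P_x − 5P_y)/P_x.
Discretionary income = 62 − 2·4.78 − 5·6 = 22.44; x* = 2 + 0.25·22.44/4.78 = 3.1736.
At M' = 403: x* = 21.0084. Change: 21.0084 − 3.1736 = 17.8347.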